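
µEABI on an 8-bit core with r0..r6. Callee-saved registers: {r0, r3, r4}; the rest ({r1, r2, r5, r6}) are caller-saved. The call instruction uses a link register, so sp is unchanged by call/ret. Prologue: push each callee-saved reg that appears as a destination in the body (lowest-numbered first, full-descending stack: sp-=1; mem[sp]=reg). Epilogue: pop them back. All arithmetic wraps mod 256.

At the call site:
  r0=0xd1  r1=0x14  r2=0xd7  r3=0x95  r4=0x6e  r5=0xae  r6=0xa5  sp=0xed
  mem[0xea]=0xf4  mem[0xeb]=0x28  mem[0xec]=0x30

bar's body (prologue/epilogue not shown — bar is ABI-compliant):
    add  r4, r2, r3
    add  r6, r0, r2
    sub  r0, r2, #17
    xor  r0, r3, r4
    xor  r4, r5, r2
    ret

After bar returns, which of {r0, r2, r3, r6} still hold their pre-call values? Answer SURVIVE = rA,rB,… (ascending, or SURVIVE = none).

prologue: push r0 -> mem[0xec]=0xd1, sp=0xec
prologue: push r4 -> mem[0xeb]=0x6e, sp=0xeb
body[0] add  r4, r2, r3 -> r4=0x6c
body[1] add  r6, r0, r2 -> r6=0xa8
body[2] sub  r0, r2, #17 -> r0=0xc6
body[3] xor  r0, r3, r4 -> r0=0xf9
body[4] xor  r4, r5, r2 -> r4=0x79
epilogue: pop r4=0x6e, sp=0xec
epilogue: pop r0=0xd1, sp=0xed
r0: callee-saved, written=True
r2: caller-saved, written=False
r3: callee-saved, written=False
r6: caller-saved, written=True

SURVIVE = r0,r2,r3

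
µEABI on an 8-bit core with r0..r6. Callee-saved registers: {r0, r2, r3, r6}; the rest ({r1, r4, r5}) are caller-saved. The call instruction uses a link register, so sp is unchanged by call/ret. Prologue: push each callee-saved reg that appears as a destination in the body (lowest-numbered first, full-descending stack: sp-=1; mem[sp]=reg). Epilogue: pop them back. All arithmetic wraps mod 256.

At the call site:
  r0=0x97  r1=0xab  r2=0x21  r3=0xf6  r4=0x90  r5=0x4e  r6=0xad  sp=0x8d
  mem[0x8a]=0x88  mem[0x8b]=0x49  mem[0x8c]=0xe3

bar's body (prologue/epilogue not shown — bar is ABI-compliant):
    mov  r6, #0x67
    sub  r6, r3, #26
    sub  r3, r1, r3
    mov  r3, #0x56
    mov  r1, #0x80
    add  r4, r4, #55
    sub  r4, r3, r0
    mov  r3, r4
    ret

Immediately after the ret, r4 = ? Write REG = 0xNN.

REG = 0xbf

prologue: push r3 → mem[0x8c]=0xf6, sp=0x8c
prologue: push r6 → mem[0x8b]=0xad, sp=0x8b
body[0] mov  r6, #0x67 → r6=0x67
body[1] sub  r6, r3, #26 → r6=0xdc
body[2] sub  r3, r1, r3 → r3=0xb5
body[3] mov  r3, #0x56 → r3=0x56
body[4] mov  r1, #0x80 → r1=0x80
body[5] add  r4, r4, #55 → r4=0xc7
body[6] sub  r4, r3, r0 → r4=0xbf
body[7] mov  r3, r4 → r3=0xbf
epilogue: pop r6=0xad, sp=0x8c
epilogue: pop r3=0xf6, sp=0x8d
r4 is caller-saved → body value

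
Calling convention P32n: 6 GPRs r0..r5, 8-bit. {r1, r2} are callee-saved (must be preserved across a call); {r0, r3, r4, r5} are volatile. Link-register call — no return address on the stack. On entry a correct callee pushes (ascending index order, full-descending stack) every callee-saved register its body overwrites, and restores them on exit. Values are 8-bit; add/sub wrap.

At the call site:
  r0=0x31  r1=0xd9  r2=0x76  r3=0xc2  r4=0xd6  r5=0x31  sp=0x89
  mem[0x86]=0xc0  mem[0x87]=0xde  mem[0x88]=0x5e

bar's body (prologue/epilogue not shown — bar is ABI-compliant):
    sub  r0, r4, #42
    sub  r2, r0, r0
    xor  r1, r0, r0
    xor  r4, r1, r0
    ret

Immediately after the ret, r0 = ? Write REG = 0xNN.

prologue: push r1 -> mem[0x88]=0xd9, sp=0x88
prologue: push r2 -> mem[0x87]=0x76, sp=0x87
body[0] sub  r0, r4, #42 -> r0=0xac
body[1] sub  r2, r0, r0 -> r2=0x00
body[2] xor  r1, r0, r0 -> r1=0x00
body[3] xor  r4, r1, r0 -> r4=0xac
epilogue: pop r2=0x76, sp=0x88
epilogue: pop r1=0xd9, sp=0x89
r0 is caller-saved -> body value

REG = 0xac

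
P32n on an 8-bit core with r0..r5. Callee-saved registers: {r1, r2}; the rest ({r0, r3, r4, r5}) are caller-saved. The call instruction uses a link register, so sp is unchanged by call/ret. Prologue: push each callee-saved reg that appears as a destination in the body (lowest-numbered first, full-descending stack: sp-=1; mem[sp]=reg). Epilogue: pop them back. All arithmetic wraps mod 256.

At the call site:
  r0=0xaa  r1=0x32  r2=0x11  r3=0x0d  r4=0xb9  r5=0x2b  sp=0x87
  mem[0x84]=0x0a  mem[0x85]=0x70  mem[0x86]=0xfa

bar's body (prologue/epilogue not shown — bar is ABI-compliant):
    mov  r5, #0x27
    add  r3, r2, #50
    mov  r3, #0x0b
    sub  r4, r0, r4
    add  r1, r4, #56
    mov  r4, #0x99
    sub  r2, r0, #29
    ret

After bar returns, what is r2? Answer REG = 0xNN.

REG = 0x11

prologue: push r1 -> mem[0x86]=0x32, sp=0x86
prologue: push r2 -> mem[0x85]=0x11, sp=0x85
body[0] mov  r5, #0x27 -> r5=0x27
body[1] add  r3, r2, #50 -> r3=0x43
body[2] mov  r3, #0x0b -> r3=0x0b
body[3] sub  r4, r0, r4 -> r4=0xf1
body[4] add  r1, r4, #56 -> r1=0x29
body[5] mov  r4, #0x99 -> r4=0x99
body[6] sub  r2, r0, #29 -> r2=0x8d
epilogue: pop r2=0x11, sp=0x86
epilogue: pop r1=0x32, sp=0x87
r2 is callee-saved -> restored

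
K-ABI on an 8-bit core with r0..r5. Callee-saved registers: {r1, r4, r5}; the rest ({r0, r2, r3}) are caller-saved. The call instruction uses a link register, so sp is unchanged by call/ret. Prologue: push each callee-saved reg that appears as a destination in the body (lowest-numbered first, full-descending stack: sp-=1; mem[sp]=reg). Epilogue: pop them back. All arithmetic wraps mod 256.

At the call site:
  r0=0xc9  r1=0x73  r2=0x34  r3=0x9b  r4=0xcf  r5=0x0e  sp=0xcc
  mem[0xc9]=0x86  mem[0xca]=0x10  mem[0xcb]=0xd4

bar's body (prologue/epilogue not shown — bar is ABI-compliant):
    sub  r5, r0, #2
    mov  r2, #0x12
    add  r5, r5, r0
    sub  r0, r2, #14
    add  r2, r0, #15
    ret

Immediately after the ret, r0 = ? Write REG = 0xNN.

prologue: push r5 -> mem[0xcb]=0x0e, sp=0xcb
body[0] sub  r5, r0, #2 -> r5=0xc7
body[1] mov  r2, #0x12 -> r2=0x12
body[2] add  r5, r5, r0 -> r5=0x90
body[3] sub  r0, r2, #14 -> r0=0x04
body[4] add  r2, r0, #15 -> r2=0x13
epilogue: pop r5=0x0e, sp=0xcc
r0 is caller-saved -> body value

REG = 0x04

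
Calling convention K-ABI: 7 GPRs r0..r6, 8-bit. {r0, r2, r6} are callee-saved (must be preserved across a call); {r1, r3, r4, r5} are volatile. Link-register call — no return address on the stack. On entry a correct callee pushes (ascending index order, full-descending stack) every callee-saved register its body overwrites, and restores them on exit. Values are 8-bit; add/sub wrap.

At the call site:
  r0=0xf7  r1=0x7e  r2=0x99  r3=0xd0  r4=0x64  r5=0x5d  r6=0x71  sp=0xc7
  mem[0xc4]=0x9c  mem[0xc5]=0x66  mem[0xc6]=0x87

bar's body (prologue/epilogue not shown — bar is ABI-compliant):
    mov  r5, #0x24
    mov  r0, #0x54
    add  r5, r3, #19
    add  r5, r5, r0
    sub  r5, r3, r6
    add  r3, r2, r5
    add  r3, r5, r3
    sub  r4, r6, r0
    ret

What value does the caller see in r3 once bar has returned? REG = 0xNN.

REG = 0x57

prologue: push r0 -> mem[0xc6]=0xf7, sp=0xc6
body[0] mov  r5, #0x24 -> r5=0x24
body[1] mov  r0, #0x54 -> r0=0x54
body[2] add  r5, r3, #19 -> r5=0xe3
body[3] add  r5, r5, r0 -> r5=0x37
body[4] sub  r5, r3, r6 -> r5=0x5f
body[5] add  r3, r2, r5 -> r3=0xf8
body[6] add  r3, r5, r3 -> r3=0x57
body[7] sub  r4, r6, r0 -> r4=0x1d
epilogue: pop r0=0xf7, sp=0xc7
r3 is caller-saved -> body value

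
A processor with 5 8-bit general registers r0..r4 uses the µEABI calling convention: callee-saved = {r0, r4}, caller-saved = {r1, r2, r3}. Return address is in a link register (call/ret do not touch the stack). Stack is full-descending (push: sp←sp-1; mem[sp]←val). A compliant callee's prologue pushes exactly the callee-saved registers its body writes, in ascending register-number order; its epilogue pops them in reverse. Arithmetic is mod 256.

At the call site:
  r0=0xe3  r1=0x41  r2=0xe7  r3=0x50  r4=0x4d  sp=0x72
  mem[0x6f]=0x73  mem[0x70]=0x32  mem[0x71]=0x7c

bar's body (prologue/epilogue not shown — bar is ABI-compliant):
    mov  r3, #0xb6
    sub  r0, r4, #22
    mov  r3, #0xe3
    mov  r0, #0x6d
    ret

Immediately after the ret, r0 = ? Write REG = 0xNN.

REG = 0xe3

prologue: push r0 -> mem[0x71]=0xe3, sp=0x71
body[0] mov  r3, #0xb6 -> r3=0xb6
body[1] sub  r0, r4, #22 -> r0=0x37
body[2] mov  r3, #0xe3 -> r3=0xe3
body[3] mov  r0, #0x6d -> r0=0x6d
epilogue: pop r0=0xe3, sp=0x72
r0 is callee-saved -> restored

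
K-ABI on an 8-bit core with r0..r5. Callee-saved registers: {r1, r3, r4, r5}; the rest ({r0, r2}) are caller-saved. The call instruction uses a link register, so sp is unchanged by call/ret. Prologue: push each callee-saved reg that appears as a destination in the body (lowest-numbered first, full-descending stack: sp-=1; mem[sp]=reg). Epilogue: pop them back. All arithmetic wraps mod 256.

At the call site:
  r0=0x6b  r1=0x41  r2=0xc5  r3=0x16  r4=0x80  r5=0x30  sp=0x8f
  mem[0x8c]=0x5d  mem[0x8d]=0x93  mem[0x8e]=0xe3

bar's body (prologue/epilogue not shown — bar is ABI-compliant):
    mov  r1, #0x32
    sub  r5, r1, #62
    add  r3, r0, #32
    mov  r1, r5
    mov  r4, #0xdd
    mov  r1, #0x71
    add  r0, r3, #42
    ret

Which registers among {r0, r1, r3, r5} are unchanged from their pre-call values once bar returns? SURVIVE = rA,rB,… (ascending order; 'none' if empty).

SURVIVE = r1,r3,r5

prologue: push r1 -> mem[0x8e]=0x41, sp=0x8e
prologue: push r3 -> mem[0x8d]=0x16, sp=0x8d
prologue: push r4 -> mem[0x8c]=0x80, sp=0x8c
prologue: push r5 -> mem[0x8b]=0x30, sp=0x8b
body[0] mov  r1, #0x32 -> r1=0x32
body[1] sub  r5, r1, #62 -> r5=0xf4
body[2] add  r3, r0, #32 -> r3=0x8b
body[3] mov  r1, r5 -> r1=0xf4
body[4] mov  r4, #0xdd -> r4=0xdd
body[5] mov  r1, #0x71 -> r1=0x71
body[6] add  r0, r3, #42 -> r0=0xb5
epilogue: pop r5=0x30, sp=0x8c
epilogue: pop r4=0x80, sp=0x8d
epilogue: pop r3=0x16, sp=0x8e
epilogue: pop r1=0x41, sp=0x8f
r0: caller-saved, written=True
r1: callee-saved, written=True
r3: callee-saved, written=True
r5: callee-saved, written=True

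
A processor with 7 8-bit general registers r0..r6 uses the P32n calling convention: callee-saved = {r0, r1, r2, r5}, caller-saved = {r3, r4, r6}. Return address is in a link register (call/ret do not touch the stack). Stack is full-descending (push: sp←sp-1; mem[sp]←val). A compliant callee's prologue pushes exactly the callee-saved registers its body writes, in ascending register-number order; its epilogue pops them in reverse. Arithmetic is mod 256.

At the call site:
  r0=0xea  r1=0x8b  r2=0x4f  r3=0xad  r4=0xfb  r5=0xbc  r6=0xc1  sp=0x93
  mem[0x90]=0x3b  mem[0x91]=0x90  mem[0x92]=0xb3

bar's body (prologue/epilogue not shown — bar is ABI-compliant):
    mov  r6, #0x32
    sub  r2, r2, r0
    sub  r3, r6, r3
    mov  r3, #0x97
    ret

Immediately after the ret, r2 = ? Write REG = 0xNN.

REG = 0x4f

prologue: push r2 -> mem[0x92]=0x4f, sp=0x92
body[0] mov  r6, #0x32 -> r6=0x32
body[1] sub  r2, r2, r0 -> r2=0x65
body[2] sub  r3, r6, r3 -> r3=0x85
body[3] mov  r3, #0x97 -> r3=0x97
epilogue: pop r2=0x4f, sp=0x93
r2 is callee-saved -> restored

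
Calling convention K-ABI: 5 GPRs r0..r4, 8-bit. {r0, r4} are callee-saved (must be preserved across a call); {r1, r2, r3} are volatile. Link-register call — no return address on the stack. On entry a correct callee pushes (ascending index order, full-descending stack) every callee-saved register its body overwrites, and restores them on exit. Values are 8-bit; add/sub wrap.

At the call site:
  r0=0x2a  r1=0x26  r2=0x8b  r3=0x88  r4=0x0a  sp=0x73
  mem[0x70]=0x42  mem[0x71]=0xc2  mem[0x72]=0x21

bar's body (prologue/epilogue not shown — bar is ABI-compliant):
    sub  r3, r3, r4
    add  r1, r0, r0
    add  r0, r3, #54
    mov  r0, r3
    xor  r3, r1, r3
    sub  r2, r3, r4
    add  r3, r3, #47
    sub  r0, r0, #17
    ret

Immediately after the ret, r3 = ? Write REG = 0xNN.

prologue: push r0 → mem[0x72]=0x2a, sp=0x72
body[0] sub  r3, r3, r4 → r3=0x7e
body[1] add  r1, r0, r0 → r1=0x54
body[2] add  r0, r3, #54 → r0=0xb4
body[3] mov  r0, r3 → r0=0x7e
body[4] xor  r3, r1, r3 → r3=0x2a
body[5] sub  r2, r3, r4 → r2=0x20
body[6] add  r3, r3, #47 → r3=0x59
body[7] sub  r0, r0, #17 → r0=0x6d
epilogue: pop r0=0x2a, sp=0x73
r3 is caller-saved → body value

REG = 0x59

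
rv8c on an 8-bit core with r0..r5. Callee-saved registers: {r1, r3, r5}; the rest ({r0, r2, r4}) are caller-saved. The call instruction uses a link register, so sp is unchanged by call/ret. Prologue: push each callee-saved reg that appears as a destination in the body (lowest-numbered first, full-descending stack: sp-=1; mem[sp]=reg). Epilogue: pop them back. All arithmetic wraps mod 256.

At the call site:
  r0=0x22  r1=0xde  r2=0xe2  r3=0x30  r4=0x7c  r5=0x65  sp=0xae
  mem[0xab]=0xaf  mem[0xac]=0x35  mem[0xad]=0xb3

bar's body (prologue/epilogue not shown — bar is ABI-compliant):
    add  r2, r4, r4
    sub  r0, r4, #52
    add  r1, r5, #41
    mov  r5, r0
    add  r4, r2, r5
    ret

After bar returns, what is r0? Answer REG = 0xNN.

prologue: push r1 → mem[0xad]=0xde, sp=0xad
prologue: push r5 → mem[0xac]=0x65, sp=0xac
body[0] add  r2, r4, r4 → r2=0xf8
body[1] sub  r0, r4, #52 → r0=0x48
body[2] add  r1, r5, #41 → r1=0x8e
body[3] mov  r5, r0 → r5=0x48
body[4] add  r4, r2, r5 → r4=0x40
epilogue: pop r5=0x65, sp=0xad
epilogue: pop r1=0xde, sp=0xae
r0 is caller-saved → body value

REG = 0x48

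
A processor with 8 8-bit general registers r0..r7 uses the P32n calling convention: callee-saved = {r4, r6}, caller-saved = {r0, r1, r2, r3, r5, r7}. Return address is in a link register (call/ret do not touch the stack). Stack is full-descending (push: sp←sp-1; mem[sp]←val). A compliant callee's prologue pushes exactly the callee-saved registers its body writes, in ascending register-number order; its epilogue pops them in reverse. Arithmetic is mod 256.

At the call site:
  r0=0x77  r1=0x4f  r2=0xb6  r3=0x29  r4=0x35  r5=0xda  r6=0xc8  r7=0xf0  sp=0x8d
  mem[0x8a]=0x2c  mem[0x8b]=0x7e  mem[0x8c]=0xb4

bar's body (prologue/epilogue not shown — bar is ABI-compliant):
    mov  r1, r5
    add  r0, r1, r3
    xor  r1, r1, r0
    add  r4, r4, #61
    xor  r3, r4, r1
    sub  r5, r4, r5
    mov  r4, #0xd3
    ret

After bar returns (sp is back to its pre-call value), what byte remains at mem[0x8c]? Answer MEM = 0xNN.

prologue: push r4 → mem[0x8c]=0x35, sp=0x8c
body[0] mov  r1, r5 → r1=0xda
body[1] add  r0, r1, r3 → r0=0x03
body[2] xor  r1, r1, r0 → r1=0xd9
body[3] add  r4, r4, #61 → r4=0x72
body[4] xor  r3, r4, r1 → r3=0xab
body[5] sub  r5, r4, r5 → r5=0x98
body[6] mov  r4, #0xd3 → r4=0xd3
epilogue: pop r4=0x35, sp=0x8d
prologue pushed ['r4'] at ['0x8c']

MEM = 0x35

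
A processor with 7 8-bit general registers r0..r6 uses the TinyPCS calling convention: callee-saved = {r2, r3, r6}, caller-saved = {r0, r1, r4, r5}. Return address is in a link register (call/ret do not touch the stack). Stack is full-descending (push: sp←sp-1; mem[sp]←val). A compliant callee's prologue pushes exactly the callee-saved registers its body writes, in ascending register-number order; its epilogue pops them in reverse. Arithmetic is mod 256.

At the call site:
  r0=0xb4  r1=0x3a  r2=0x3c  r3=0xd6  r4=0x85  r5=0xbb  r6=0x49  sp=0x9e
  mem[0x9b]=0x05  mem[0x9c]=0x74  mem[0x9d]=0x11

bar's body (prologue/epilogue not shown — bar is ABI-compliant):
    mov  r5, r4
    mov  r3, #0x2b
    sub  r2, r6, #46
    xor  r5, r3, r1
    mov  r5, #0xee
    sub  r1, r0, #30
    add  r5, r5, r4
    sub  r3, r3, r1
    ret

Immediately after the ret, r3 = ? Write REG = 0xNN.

REG = 0xd6

prologue: push r2 -> mem[0x9d]=0x3c, sp=0x9d
prologue: push r3 -> mem[0x9c]=0xd6, sp=0x9c
body[0] mov  r5, r4 -> r5=0x85
body[1] mov  r3, #0x2b -> r3=0x2b
body[2] sub  r2, r6, #46 -> r2=0x1b
body[3] xor  r5, r3, r1 -> r5=0x11
body[4] mov  r5, #0xee -> r5=0xee
body[5] sub  r1, r0, #30 -> r1=0x96
body[6] add  r5, r5, r4 -> r5=0x73
body[7] sub  r3, r3, r1 -> r3=0x95
epilogue: pop r3=0xd6, sp=0x9d
epilogue: pop r2=0x3c, sp=0x9e
r3 is callee-saved -> restored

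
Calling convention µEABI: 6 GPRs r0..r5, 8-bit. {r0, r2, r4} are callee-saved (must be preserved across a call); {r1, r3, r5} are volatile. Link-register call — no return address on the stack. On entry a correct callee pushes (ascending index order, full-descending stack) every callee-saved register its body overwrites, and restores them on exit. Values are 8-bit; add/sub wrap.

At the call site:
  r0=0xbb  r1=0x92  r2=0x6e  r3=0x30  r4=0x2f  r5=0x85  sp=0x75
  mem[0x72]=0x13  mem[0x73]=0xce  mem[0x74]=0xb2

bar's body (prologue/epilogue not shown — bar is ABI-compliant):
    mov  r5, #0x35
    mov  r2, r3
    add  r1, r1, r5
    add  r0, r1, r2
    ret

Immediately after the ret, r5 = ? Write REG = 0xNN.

REG = 0x35

prologue: push r0 → mem[0x74]=0xbb, sp=0x74
prologue: push r2 → mem[0x73]=0x6e, sp=0x73
body[0] mov  r5, #0x35 → r5=0x35
body[1] mov  r2, r3 → r2=0x30
body[2] add  r1, r1, r5 → r1=0xc7
body[3] add  r0, r1, r2 → r0=0xf7
epilogue: pop r2=0x6e, sp=0x74
epilogue: pop r0=0xbb, sp=0x75
r5 is caller-saved → body value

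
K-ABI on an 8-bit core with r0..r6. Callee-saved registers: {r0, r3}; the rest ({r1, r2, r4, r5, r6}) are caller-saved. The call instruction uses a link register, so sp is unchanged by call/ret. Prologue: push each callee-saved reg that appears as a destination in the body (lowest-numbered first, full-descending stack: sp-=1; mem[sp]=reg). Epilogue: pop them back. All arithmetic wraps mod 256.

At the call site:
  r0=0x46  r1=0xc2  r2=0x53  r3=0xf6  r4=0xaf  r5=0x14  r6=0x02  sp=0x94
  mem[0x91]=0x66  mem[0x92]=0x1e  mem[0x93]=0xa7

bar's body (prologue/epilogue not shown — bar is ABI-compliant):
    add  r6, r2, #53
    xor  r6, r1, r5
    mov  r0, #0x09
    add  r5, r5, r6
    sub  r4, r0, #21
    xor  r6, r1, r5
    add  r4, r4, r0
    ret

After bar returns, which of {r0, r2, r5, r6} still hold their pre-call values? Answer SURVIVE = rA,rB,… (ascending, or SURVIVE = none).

prologue: push r0 → mem[0x93]=0x46, sp=0x93
body[0] add  r6, r2, #53 → r6=0x88
body[1] xor  r6, r1, r5 → r6=0xd6
body[2] mov  r0, #0x09 → r0=0x09
body[3] add  r5, r5, r6 → r5=0xea
body[4] sub  r4, r0, #21 → r4=0xf4
body[5] xor  r6, r1, r5 → r6=0x28
body[6] add  r4, r4, r0 → r4=0xfd
epilogue: pop r0=0x46, sp=0x94
r0: callee-saved, written=True
r2: caller-saved, written=False
r5: caller-saved, written=True
r6: caller-saved, written=True

SURVIVE = r0,r2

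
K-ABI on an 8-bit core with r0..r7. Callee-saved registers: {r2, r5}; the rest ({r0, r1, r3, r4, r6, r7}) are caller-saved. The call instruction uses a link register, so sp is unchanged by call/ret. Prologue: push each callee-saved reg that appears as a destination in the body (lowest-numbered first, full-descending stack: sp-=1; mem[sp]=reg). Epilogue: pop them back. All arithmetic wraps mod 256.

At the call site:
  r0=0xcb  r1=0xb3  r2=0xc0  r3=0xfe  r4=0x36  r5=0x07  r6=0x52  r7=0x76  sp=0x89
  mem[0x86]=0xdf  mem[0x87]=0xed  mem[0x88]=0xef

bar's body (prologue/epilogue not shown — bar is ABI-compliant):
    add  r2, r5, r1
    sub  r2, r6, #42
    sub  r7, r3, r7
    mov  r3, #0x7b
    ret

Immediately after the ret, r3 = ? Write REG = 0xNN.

prologue: push r2 → mem[0x88]=0xc0, sp=0x88
body[0] add  r2, r5, r1 → r2=0xba
body[1] sub  r2, r6, #42 → r2=0x28
body[2] sub  r7, r3, r7 → r7=0x88
body[3] mov  r3, #0x7b → r3=0x7b
epilogue: pop r2=0xc0, sp=0x89
r3 is caller-saved → body value

REG = 0x7b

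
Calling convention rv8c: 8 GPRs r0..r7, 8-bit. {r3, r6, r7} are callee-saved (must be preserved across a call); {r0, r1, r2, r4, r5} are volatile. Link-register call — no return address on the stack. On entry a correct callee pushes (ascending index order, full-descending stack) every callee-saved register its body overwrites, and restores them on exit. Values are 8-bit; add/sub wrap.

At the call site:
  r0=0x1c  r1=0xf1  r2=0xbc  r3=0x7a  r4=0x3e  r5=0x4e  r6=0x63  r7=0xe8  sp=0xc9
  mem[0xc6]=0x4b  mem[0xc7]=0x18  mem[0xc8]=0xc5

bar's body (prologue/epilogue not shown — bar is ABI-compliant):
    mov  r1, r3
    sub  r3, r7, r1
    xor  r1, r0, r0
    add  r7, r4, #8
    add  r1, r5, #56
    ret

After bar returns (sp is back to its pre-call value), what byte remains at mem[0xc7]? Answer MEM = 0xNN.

MEM = 0xe8

prologue: push r3 → mem[0xc8]=0x7a, sp=0xc8
prologue: push r7 → mem[0xc7]=0xe8, sp=0xc7
body[0] mov  r1, r3 → r1=0x7a
body[1] sub  r3, r7, r1 → r3=0x6e
body[2] xor  r1, r0, r0 → r1=0x00
body[3] add  r7, r4, #8 → r7=0x46
body[4] add  r1, r5, #56 → r1=0x86
epilogue: pop r7=0xe8, sp=0xc8
epilogue: pop r3=0x7a, sp=0xc9
prologue pushed ['r3', 'r7'] at ['0xc8', '0xc7']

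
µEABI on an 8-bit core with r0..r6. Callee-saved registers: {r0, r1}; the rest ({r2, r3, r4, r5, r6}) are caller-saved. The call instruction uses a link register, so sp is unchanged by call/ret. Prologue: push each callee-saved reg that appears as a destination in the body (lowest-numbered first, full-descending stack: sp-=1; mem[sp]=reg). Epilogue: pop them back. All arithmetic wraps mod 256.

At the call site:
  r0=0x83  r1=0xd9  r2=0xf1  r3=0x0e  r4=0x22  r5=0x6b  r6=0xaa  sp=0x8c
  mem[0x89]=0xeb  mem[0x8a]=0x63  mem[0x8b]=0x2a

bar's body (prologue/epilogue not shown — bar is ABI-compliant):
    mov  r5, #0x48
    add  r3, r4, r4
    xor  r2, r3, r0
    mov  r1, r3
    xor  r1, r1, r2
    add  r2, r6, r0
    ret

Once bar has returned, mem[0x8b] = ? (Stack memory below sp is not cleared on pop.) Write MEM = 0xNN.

MEM = 0xd9

prologue: push r1 → mem[0x8b]=0xd9, sp=0x8b
body[0] mov  r5, #0x48 → r5=0x48
body[1] add  r3, r4, r4 → r3=0x44
body[2] xor  r2, r3, r0 → r2=0xc7
body[3] mov  r1, r3 → r1=0x44
body[4] xor  r1, r1, r2 → r1=0x83
body[5] add  r2, r6, r0 → r2=0x2d
epilogue: pop r1=0xd9, sp=0x8c
prologue pushed ['r1'] at ['0x8b']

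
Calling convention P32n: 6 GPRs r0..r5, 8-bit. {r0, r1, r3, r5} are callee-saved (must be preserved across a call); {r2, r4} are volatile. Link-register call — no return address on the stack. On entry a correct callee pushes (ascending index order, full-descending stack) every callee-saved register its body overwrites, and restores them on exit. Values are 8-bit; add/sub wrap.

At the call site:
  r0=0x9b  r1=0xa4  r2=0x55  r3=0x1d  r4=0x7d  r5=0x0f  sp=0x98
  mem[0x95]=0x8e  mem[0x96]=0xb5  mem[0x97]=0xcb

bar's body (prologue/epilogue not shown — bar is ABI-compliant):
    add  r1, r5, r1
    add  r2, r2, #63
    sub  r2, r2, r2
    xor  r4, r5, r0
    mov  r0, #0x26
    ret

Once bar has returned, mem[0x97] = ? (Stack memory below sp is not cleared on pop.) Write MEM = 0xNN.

prologue: push r0 -> mem[0x97]=0x9b, sp=0x97
prologue: push r1 -> mem[0x96]=0xa4, sp=0x96
body[0] add  r1, r5, r1 -> r1=0xb3
body[1] add  r2, r2, #63 -> r2=0x94
body[2] sub  r2, r2, r2 -> r2=0x00
body[3] xor  r4, r5, r0 -> r4=0x94
body[4] mov  r0, #0x26 -> r0=0x26
epilogue: pop r1=0xa4, sp=0x97
epilogue: pop r0=0x9b, sp=0x98
prologue pushed ['r0', 'r1'] at ['0x97', '0x96']

MEM = 0x9b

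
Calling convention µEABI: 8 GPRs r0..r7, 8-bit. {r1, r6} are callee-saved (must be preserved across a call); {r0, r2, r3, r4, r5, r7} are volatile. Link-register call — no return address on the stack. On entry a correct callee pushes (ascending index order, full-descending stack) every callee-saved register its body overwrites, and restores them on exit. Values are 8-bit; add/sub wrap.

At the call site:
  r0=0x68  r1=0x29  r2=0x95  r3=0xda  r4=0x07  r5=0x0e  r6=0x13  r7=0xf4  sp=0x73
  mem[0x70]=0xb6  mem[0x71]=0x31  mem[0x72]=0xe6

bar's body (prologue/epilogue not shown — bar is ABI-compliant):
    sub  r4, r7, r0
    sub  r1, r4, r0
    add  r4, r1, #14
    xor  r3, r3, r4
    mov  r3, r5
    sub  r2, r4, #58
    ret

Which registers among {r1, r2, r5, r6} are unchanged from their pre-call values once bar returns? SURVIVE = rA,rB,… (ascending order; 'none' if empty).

prologue: push r1 -> mem[0x72]=0x29, sp=0x72
body[0] sub  r4, r7, r0 -> r4=0x8c
body[1] sub  r1, r4, r0 -> r1=0x24
body[2] add  r4, r1, #14 -> r4=0x32
body[3] xor  r3, r3, r4 -> r3=0xe8
body[4] mov  r3, r5 -> r3=0x0e
body[5] sub  r2, r4, #58 -> r2=0xf8
epilogue: pop r1=0x29, sp=0x73
r1: callee-saved, written=True
r2: caller-saved, written=True
r5: caller-saved, written=False
r6: callee-saved, written=False

SURVIVE = r1,r5,r6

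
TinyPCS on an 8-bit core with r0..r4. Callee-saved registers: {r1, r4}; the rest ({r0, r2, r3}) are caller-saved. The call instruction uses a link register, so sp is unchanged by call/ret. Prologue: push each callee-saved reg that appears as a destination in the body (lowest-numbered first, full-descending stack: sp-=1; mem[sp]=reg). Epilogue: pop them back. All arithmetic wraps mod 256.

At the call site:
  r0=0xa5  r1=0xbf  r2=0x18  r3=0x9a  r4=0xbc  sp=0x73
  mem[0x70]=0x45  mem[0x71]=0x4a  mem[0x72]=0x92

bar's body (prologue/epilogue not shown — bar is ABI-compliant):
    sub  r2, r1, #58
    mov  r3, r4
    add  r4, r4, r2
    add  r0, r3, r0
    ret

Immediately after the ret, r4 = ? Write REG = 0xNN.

prologue: push r4 → mem[0x72]=0xbc, sp=0x72
body[0] sub  r2, r1, #58 → r2=0x85
body[1] mov  r3, r4 → r3=0xbc
body[2] add  r4, r4, r2 → r4=0x41
body[3] add  r0, r3, r0 → r0=0x61
epilogue: pop r4=0xbc, sp=0x73
r4 is callee-saved → restored

REG = 0xbc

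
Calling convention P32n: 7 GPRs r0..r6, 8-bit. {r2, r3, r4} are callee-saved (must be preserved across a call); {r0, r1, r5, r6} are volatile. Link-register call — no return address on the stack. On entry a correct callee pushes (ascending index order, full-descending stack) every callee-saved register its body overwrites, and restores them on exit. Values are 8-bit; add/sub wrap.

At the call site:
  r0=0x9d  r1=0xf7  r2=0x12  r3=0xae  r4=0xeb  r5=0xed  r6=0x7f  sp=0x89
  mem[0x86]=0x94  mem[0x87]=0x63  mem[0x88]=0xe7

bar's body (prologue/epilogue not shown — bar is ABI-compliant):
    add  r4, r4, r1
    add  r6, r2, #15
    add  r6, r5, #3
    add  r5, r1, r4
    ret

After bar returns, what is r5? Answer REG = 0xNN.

REG = 0xd9

prologue: push r4 -> mem[0x88]=0xeb, sp=0x88
body[0] add  r4, r4, r1 -> r4=0xe2
body[1] add  r6, r2, #15 -> r6=0x21
body[2] add  r6, r5, #3 -> r6=0xf0
body[3] add  r5, r1, r4 -> r5=0xd9
epilogue: pop r4=0xeb, sp=0x89
r5 is caller-saved -> body value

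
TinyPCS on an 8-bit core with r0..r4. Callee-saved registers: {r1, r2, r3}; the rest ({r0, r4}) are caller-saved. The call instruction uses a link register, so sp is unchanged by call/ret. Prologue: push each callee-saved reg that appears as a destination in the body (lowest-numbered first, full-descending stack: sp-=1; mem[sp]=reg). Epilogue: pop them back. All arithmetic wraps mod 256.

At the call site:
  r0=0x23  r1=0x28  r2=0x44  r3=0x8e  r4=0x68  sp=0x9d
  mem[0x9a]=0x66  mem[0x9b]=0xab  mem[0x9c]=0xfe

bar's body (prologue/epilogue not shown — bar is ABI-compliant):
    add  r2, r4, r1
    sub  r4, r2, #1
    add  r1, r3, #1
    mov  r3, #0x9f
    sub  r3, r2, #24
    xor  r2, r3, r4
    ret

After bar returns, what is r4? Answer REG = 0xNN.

REG = 0x8f

prologue: push r1 → mem[0x9c]=0x28, sp=0x9c
prologue: push r2 → mem[0x9b]=0x44, sp=0x9b
prologue: push r3 → mem[0x9a]=0x8e, sp=0x9a
body[0] add  r2, r4, r1 → r2=0x90
body[1] sub  r4, r2, #1 → r4=0x8f
body[2] add  r1, r3, #1 → r1=0x8f
body[3] mov  r3, #0x9f → r3=0x9f
body[4] sub  r3, r2, #24 → r3=0x78
body[5] xor  r2, r3, r4 → r2=0xf7
epilogue: pop r3=0x8e, sp=0x9b
epilogue: pop r2=0x44, sp=0x9c
epilogue: pop r1=0x28, sp=0x9d
r4 is caller-saved → body value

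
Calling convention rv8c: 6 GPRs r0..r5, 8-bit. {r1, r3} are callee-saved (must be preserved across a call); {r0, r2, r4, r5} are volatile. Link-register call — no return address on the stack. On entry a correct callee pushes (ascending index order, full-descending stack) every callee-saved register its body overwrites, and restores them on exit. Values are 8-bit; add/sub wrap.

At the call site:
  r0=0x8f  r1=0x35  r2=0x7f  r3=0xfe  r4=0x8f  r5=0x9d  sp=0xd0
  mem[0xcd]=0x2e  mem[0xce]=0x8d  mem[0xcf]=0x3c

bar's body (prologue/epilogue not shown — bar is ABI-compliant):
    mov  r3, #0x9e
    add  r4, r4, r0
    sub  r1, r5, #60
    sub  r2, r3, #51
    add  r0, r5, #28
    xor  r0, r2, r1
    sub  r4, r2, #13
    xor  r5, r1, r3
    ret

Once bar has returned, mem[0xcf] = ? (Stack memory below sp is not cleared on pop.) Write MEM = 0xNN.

MEM = 0x35

prologue: push r1 → mem[0xcf]=0x35, sp=0xcf
prologue: push r3 → mem[0xce]=0xfe, sp=0xce
body[0] mov  r3, #0x9e → r3=0x9e
body[1] add  r4, r4, r0 → r4=0x1e
body[2] sub  r1, r5, #60 → r1=0x61
body[3] sub  r2, r3, #51 → r2=0x6b
body[4] add  r0, r5, #28 → r0=0xb9
body[5] xor  r0, r2, r1 → r0=0x0a
body[6] sub  r4, r2, #13 → r4=0x5e
body[7] xor  r5, r1, r3 → r5=0xff
epilogue: pop r3=0xfe, sp=0xcf
epilogue: pop r1=0x35, sp=0xd0
prologue pushed ['r1', 'r3'] at ['0xcf', '0xce']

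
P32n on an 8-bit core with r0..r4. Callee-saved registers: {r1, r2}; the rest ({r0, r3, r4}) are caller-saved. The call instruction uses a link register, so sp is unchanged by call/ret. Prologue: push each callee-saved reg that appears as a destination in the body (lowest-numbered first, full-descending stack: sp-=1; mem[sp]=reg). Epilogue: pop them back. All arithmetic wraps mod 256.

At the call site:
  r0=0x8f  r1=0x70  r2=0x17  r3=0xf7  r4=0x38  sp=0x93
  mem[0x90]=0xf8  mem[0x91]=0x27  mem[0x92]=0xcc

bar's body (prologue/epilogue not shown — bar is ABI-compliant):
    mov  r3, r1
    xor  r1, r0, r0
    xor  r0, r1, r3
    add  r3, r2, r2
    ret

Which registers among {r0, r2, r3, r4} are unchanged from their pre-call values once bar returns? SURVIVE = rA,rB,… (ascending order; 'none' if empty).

prologue: push r1 → mem[0x92]=0x70, sp=0x92
body[0] mov  r3, r1 → r3=0x70
body[1] xor  r1, r0, r0 → r1=0x00
body[2] xor  r0, r1, r3 → r0=0x70
body[3] add  r3, r2, r2 → r3=0x2e
epilogue: pop r1=0x70, sp=0x93
r0: caller-saved, written=True
r2: callee-saved, written=False
r3: caller-saved, written=True
r4: caller-saved, written=False

SURVIVE = r2,r4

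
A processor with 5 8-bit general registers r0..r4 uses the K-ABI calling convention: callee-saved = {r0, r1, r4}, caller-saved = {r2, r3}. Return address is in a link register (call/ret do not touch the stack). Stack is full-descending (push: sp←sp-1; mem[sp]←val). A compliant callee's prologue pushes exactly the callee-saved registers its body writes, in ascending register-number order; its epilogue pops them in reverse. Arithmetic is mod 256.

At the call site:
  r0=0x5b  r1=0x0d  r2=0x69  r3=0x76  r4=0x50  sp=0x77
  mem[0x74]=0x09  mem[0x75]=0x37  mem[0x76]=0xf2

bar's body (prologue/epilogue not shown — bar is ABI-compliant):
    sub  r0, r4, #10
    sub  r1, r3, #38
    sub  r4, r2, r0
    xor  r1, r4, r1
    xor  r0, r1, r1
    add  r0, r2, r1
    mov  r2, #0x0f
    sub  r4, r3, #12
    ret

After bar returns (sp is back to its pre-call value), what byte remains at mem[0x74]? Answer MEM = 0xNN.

prologue: push r0 -> mem[0x76]=0x5b, sp=0x76
prologue: push r1 -> mem[0x75]=0x0d, sp=0x75
prologue: push r4 -> mem[0x74]=0x50, sp=0x74
body[0] sub  r0, r4, #10 -> r0=0x46
body[1] sub  r1, r3, #38 -> r1=0x50
body[2] sub  r4, r2, r0 -> r4=0x23
body[3] xor  r1, r4, r1 -> r1=0x73
body[4] xor  r0, r1, r1 -> r0=0x00
body[5] add  r0, r2, r1 -> r0=0xdc
body[6] mov  r2, #0x0f -> r2=0x0f
body[7] sub  r4, r3, #12 -> r4=0x6a
epilogue: pop r4=0x50, sp=0x75
epilogue: pop r1=0x0d, sp=0x76
epilogue: pop r0=0x5b, sp=0x77
prologue pushed ['r0', 'r1', 'r4'] at ['0x76', '0x75', '0x74']

MEM = 0x50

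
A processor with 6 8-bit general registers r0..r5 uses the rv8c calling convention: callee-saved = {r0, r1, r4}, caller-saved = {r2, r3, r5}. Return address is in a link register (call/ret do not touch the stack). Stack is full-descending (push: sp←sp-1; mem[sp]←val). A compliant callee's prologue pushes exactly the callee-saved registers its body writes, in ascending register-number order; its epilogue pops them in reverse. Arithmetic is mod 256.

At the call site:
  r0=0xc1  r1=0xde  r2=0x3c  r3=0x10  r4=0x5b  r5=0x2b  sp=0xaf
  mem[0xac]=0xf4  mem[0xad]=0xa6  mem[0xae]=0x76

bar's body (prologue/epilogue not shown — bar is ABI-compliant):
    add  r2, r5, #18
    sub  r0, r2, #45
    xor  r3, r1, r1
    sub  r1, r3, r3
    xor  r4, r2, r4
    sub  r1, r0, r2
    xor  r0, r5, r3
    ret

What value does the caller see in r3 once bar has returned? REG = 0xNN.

REG = 0x00

prologue: push r0 -> mem[0xae]=0xc1, sp=0xae
prologue: push r1 -> mem[0xad]=0xde, sp=0xad
prologue: push r4 -> mem[0xac]=0x5b, sp=0xac
body[0] add  r2, r5, #18 -> r2=0x3d
body[1] sub  r0, r2, #45 -> r0=0x10
body[2] xor  r3, r1, r1 -> r3=0x00
body[3] sub  r1, r3, r3 -> r1=0x00
body[4] xor  r4, r2, r4 -> r4=0x66
body[5] sub  r1, r0, r2 -> r1=0xd3
body[6] xor  r0, r5, r3 -> r0=0x2b
epilogue: pop r4=0x5b, sp=0xad
epilogue: pop r1=0xde, sp=0xae
epilogue: pop r0=0xc1, sp=0xaf
r3 is caller-saved -> body value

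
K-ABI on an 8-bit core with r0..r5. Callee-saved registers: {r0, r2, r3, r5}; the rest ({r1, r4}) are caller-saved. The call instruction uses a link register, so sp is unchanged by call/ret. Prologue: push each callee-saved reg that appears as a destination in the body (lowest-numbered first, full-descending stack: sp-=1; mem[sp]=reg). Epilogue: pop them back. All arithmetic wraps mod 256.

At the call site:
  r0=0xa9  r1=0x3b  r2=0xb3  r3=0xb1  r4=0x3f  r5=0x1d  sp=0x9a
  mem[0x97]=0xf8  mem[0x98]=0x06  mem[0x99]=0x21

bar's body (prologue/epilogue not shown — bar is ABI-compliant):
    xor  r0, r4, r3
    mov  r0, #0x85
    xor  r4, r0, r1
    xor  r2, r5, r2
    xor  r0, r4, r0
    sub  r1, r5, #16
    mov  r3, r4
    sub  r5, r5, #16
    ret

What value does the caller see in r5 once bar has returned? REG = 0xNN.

prologue: push r0 → mem[0x99]=0xa9, sp=0x99
prologue: push r2 → mem[0x98]=0xb3, sp=0x98
prologue: push r3 → mem[0x97]=0xb1, sp=0x97
prologue: push r5 → mem[0x96]=0x1d, sp=0x96
body[0] xor  r0, r4, r3 → r0=0x8e
body[1] mov  r0, #0x85 → r0=0x85
body[2] xor  r4, r0, r1 → r4=0xbe
body[3] xor  r2, r5, r2 → r2=0xae
body[4] xor  r0, r4, r0 → r0=0x3b
body[5] sub  r1, r5, #16 → r1=0x0d
body[6] mov  r3, r4 → r3=0xbe
body[7] sub  r5, r5, #16 → r5=0x0d
epilogue: pop r5=0x1d, sp=0x97
epilogue: pop r3=0xb1, sp=0x98
epilogue: pop r2=0xb3, sp=0x99
epilogue: pop r0=0xa9, sp=0x9a
r5 is callee-saved → restored

REG = 0x1d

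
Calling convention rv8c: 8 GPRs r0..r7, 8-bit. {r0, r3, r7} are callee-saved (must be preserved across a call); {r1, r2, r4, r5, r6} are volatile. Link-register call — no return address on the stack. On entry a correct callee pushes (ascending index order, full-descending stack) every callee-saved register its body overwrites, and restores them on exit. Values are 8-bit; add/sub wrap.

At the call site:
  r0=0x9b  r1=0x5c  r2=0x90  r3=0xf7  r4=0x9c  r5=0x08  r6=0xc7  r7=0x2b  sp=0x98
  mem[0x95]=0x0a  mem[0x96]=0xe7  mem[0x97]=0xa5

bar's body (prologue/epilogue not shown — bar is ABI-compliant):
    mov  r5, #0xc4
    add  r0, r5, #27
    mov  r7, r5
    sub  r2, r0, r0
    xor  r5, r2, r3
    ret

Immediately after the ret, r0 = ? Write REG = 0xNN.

prologue: push r0 -> mem[0x97]=0x9b, sp=0x97
prologue: push r7 -> mem[0x96]=0x2b, sp=0x96
body[0] mov  r5, #0xc4 -> r5=0xc4
body[1] add  r0, r5, #27 -> r0=0xdf
body[2] mov  r7, r5 -> r7=0xc4
body[3] sub  r2, r0, r0 -> r2=0x00
body[4] xor  r5, r2, r3 -> r5=0xf7
epilogue: pop r7=0x2b, sp=0x97
epilogue: pop r0=0x9b, sp=0x98
r0 is callee-saved -> restored

REG = 0x9b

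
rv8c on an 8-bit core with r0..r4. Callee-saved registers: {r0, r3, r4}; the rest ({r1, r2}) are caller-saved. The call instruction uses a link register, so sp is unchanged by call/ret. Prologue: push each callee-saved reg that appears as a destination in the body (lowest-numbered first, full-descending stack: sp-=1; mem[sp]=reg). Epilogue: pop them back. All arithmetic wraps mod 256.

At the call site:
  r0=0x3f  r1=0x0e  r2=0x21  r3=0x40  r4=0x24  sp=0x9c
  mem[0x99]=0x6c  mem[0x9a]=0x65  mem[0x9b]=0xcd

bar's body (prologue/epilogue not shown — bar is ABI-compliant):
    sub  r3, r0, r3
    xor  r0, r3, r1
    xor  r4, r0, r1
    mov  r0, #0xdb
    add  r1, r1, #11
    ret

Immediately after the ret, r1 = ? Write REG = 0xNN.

REG = 0x19

prologue: push r0 → mem[0x9b]=0x3f, sp=0x9b
prologue: push r3 → mem[0x9a]=0x40, sp=0x9a
prologue: push r4 → mem[0x99]=0x24, sp=0x99
body[0] sub  r3, r0, r3 → r3=0xff
body[1] xor  r0, r3, r1 → r0=0xf1
body[2] xor  r4, r0, r1 → r4=0xff
body[3] mov  r0, #0xdb → r0=0xdb
body[4] add  r1, r1, #11 → r1=0x19
epilogue: pop r4=0x24, sp=0x9a
epilogue: pop r3=0x40, sp=0x9b
epilogue: pop r0=0x3f, sp=0x9c
r1 is caller-saved → body value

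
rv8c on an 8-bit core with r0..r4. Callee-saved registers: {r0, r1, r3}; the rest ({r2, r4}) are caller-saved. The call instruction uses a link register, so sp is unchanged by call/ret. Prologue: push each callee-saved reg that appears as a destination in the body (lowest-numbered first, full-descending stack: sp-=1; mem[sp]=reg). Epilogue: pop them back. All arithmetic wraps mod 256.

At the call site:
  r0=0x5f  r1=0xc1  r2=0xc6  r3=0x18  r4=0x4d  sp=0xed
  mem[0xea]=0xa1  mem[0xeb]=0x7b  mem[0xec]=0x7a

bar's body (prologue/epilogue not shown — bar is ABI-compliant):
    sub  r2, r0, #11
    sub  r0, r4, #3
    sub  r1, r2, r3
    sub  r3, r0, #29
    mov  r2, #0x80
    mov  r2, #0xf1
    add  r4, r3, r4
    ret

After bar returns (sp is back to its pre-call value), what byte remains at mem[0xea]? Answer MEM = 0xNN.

prologue: push r0 → mem[0xec]=0x5f, sp=0xec
prologue: push r1 → mem[0xeb]=0xc1, sp=0xeb
prologue: push r3 → mem[0xea]=0x18, sp=0xea
body[0] sub  r2, r0, #11 → r2=0x54
body[1] sub  r0, r4, #3 → r0=0x4a
body[2] sub  r1, r2, r3 → r1=0x3c
body[3] sub  r3, r0, #29 → r3=0x2d
body[4] mov  r2, #0x80 → r2=0x80
body[5] mov  r2, #0xf1 → r2=0xf1
body[6] add  r4, r3, r4 → r4=0x7a
epilogue: pop r3=0x18, sp=0xeb
epilogue: pop r1=0xc1, sp=0xec
epilogue: pop r0=0x5f, sp=0xed
prologue pushed ['r0', 'r1', 'r3'] at ['0xec', '0xeb', '0xea']

MEM = 0x18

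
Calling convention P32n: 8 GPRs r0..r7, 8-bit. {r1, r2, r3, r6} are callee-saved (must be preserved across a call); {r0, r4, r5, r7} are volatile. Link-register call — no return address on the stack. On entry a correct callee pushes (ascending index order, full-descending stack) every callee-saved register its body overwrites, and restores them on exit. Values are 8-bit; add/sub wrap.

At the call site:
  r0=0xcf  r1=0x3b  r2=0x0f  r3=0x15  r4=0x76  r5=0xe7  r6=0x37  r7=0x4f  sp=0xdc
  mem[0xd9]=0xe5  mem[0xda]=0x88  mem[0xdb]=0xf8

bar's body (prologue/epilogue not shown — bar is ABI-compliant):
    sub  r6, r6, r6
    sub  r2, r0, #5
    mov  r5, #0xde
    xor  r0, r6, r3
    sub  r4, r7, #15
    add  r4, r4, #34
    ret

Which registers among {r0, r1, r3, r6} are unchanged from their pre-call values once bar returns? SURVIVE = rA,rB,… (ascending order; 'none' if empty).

prologue: push r2 → mem[0xdb]=0x0f, sp=0xdb
prologue: push r6 → mem[0xda]=0x37, sp=0xda
body[0] sub  r6, r6, r6 → r6=0x00
body[1] sub  r2, r0, #5 → r2=0xca
body[2] mov  r5, #0xde → r5=0xde
body[3] xor  r0, r6, r3 → r0=0x15
body[4] sub  r4, r7, #15 → r4=0x40
body[5] add  r4, r4, #34 → r4=0x62
epilogue: pop r6=0x37, sp=0xdb
epilogue: pop r2=0x0f, sp=0xdc
r0: caller-saved, written=True
r1: callee-saved, written=False
r3: callee-saved, written=False
r6: callee-saved, written=True

SURVIVE = r1,r3,r6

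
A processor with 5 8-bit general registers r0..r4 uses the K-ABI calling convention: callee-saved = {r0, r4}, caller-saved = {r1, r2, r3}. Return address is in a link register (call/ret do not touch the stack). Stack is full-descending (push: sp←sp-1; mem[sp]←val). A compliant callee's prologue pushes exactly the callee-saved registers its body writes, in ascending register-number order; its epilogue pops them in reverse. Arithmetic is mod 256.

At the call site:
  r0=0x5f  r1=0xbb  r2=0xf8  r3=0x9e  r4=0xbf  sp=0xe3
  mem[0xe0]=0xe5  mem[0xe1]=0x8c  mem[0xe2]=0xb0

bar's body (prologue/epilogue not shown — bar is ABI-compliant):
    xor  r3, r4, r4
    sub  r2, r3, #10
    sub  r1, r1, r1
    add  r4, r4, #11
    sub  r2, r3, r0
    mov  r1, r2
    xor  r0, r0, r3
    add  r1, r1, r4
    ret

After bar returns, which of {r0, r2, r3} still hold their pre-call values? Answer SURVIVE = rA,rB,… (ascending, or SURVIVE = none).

SURVIVE = r0

prologue: push r0 -> mem[0xe2]=0x5f, sp=0xe2
prologue: push r4 -> mem[0xe1]=0xbf, sp=0xe1
body[0] xor  r3, r4, r4 -> r3=0x00
body[1] sub  r2, r3, #10 -> r2=0xf6
body[2] sub  r1, r1, r1 -> r1=0x00
body[3] add  r4, r4, #11 -> r4=0xca
body[4] sub  r2, r3, r0 -> r2=0xa1
body[5] mov  r1, r2 -> r1=0xa1
body[6] xor  r0, r0, r3 -> r0=0x5f
body[7] add  r1, r1, r4 -> r1=0x6b
epilogue: pop r4=0xbf, sp=0xe2
epilogue: pop r0=0x5f, sp=0xe3
r0: callee-saved, written=True
r2: caller-saved, written=True
r3: caller-saved, written=True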